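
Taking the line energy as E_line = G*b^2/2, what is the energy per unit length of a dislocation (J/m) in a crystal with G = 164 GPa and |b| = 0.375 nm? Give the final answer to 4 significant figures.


E = G*b^2/2
b = 0.375 nm = 3.75e-10 m
G = 164 GPa = 1.64e+11 Pa
E = 0.5 * 1.64e+11 * (3.75e-10)^2
E = 1.153e-08 J/m


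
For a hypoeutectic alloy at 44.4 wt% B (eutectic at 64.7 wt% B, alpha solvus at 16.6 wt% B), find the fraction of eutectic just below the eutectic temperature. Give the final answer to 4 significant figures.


f_primary = (C_e - C0) / (C_e - C_alpha_max)
f_primary = (64.7 - 44.4) / (64.7 - 16.6)
f_primary = 0.422037
f_eutectic = 1 - 0.422037 = 0.578


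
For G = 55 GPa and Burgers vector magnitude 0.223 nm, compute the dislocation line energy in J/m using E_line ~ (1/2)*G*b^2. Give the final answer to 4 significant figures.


E = G*b^2/2
b = 0.223 nm = 2.23e-10 m
G = 55 GPa = 5.5e+10 Pa
E = 0.5 * 5.5e+10 * (2.23e-10)^2
E = 1.368e-09 J/m


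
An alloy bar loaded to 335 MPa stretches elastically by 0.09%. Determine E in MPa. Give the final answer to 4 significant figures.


E = sigma / epsilon
epsilon = 0.09% = 9e-04
E = 335 / 9e-04
E = 372200 MPa


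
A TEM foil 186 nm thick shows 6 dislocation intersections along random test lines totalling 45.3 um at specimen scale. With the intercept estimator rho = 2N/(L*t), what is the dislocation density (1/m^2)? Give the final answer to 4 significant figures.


rho = 2N / (L * t)
L = 45.3 um = 4.53e-05 m, t = 186 nm = 1.86e-07 m
rho = 2 * 6 / (4.53e-05 * 1.86e-07)
rho = 1.424e+12 1/m^2


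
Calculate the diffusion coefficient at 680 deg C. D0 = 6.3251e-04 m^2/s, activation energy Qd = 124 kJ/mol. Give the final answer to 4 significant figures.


D = D0 * exp(-Qd / (R*T))
T = 953.15 K
D = 6.3251e-04 * exp(-124e3 / (8.314 * 953.15))
D = 1.012e-10 m^2/s


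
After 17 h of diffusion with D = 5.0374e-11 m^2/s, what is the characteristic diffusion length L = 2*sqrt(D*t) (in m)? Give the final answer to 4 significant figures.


t = 17 hr = 61200 s
Diffusion length = 2*sqrt(D*t)
= 2*sqrt(5.0374e-11 * 61200)
= 3.512e-03 m


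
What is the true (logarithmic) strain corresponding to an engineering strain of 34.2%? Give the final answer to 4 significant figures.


epsilon_true = ln(1 + epsilon_eng)
epsilon_true = ln(1 + 0.342)
epsilon_true = 0.2942


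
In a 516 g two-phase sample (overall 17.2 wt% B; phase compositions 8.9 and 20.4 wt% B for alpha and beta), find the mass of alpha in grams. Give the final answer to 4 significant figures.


f_alpha = (C_beta - C0) / (C_beta - C_alpha)
f_alpha = (20.4 - 17.2) / (20.4 - 8.9) = 0.278261
m_alpha = f_alpha * m_total = 0.278261 * 516 = 143.6 g


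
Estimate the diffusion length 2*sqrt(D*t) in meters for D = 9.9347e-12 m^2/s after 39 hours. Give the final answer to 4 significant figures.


t = 39 hr = 140400 s
Diffusion length = 2*sqrt(D*t)
= 2*sqrt(9.9347e-12 * 140400)
= 2.362e-03 m


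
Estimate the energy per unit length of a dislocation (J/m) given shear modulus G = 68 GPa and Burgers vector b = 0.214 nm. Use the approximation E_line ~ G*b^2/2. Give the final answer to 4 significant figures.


E = G*b^2/2
b = 0.214 nm = 2.14e-10 m
G = 68 GPa = 6.8e+10 Pa
E = 0.5 * 6.8e+10 * (2.14e-10)^2
E = 1.557e-09 J/m


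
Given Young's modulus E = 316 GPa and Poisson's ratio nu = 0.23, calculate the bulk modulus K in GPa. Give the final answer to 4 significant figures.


K = E / (3*(1-2*nu))
K = 316 / (3*(1-2*0.23))
K = 195.1 GPa


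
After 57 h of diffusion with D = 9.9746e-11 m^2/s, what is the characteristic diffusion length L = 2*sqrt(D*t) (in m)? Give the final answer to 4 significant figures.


t = 57 hr = 205200 s
Diffusion length = 2*sqrt(D*t)
= 2*sqrt(9.9746e-11 * 205200)
= 9.048e-03 m


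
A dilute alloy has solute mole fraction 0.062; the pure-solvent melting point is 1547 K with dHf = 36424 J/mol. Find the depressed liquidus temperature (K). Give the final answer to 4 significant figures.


dT = R*Tm^2*x / dHf
dT = 8.314 * 1547^2 * 0.062 / 36424
dT = 33.8684 K
T_new = 1547 - 33.8684 = 1513 K


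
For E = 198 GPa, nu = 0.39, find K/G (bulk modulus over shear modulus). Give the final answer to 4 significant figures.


G = E / (2*(1+nu))
G = 198 / (2*(1+0.39)) = 71.223 GPa
K = E / (3*(1-2*nu))
K = 198 / (3*(1-2*0.39)) = 300 GPa
K/G = 300 / 71.223 = 4.212


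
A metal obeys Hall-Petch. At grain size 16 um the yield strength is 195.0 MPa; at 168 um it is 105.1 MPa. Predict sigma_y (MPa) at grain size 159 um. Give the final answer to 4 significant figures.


sigma_y = sigma0 + k / sqrt(d)
1/sqrt(d1) = 1/sqrt(1.6e-05) = 250;  1/sqrt(d2) = 77.1517
k = (sigma1 - sigma2) / (1/sqrt(d1) - 1/sqrt(d2)) = (195.0 - 105.1) / (250 - 77.1517) = 0.520109 MPa*m^0.5
sigma0 = sigma1 - k/sqrt(d1) = 195.0 - 0.520109*250 = 64.9727 MPa
sigma_y(d3) = 64.9727 + 0.520109 / sqrt(1.59e-04) = 106.2 MPa


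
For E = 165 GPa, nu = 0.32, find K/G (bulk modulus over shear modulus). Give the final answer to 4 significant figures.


G = E / (2*(1+nu))
G = 165 / (2*(1+0.32)) = 62.5 GPa
K = E / (3*(1-2*nu))
K = 165 / (3*(1-2*0.32)) = 152.778 GPa
K/G = 152.778 / 62.5 = 2.444


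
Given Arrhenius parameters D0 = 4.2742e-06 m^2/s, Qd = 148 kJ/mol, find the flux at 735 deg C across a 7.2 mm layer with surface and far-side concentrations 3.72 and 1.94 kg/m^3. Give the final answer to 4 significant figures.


Step 1: D = D0 * exp(-Qd/(R*T))
T = 735 + 273.15 = 1008.15 K
D = 4.2742e-06 * exp(-148e3 / (8.314 * 1008.15)) = 9.16953e-14 m^2/s
Step 2: J = D * (C1 - C2) / dx
J = 9.16953e-14 * (3.72 - 1.94) / 7.2e-03
J = 2.267e-11 kg/(m^2*s)


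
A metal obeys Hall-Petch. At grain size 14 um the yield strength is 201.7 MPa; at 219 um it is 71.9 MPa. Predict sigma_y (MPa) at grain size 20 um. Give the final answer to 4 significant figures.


sigma_y = sigma0 + k / sqrt(d)
1/sqrt(d1) = 1/sqrt(1.4e-05) = 267.261;  1/sqrt(d2) = 67.5737
k = (sigma1 - sigma2) / (1/sqrt(d1) - 1/sqrt(d2)) = (201.7 - 71.9) / (267.261 - 67.5737) = 0.650016 MPa*m^0.5
sigma0 = sigma1 - k/sqrt(d1) = 201.7 - 0.650016*267.261 = 27.976 MPa
sigma_y(d3) = 27.976 + 0.650016 / sqrt(2e-05) = 173.3 MPa


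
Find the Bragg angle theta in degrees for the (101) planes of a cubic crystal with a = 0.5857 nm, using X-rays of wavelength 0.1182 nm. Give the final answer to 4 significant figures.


d = a / sqrt(h^2+k^2+l^2)
d = 0.5857 / sqrt(2) = 0.414152 nm
lambda = 2*d*sin(theta)  =>  sin(theta) = lambda / (2*d)
sin(theta) = 0.1182 / (2 * 0.414152) = 0.142701
theta = 8.204 deg


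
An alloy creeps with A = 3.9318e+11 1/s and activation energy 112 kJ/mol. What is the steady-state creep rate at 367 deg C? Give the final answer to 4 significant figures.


rate = A * exp(-Q / (R*T))
T = 367 + 273.15 = 640.15 K
rate = 3.9318e+11 * exp(-112e3 / (8.314 * 640.15))
rate = 285.3 1/s


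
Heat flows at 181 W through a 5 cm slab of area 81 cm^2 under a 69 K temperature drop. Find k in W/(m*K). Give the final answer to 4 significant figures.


k = Q*L / (A*dT)
L = 0.05 m, A = 8.1e-03 m^2
k = 181 * 0.05 / (8.1e-03 * 69)
k = 16.19 W/(m*K)


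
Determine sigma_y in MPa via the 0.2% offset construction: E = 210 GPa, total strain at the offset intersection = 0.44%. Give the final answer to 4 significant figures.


Offset strain = 0.002
Elastic strain at yield = total_strain - offset = 4.4e-03 - 0.002 = 2.4e-03
sigma_y = E * elastic_strain = 210000 * 2.4e-03
sigma_y = 504 MPa


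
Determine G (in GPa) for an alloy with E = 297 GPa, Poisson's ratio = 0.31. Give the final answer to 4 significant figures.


G = E / (2*(1+nu))
G = 297 / (2*(1+0.31))
G = 113.4 GPa


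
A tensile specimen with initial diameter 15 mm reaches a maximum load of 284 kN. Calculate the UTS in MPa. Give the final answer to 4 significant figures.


A0 = pi*(d/2)^2 = pi*(15/2)^2 = 176.715 mm^2
UTS = F_max / A0 = 284*1000 / 176.715
UTS = 1607 MPa


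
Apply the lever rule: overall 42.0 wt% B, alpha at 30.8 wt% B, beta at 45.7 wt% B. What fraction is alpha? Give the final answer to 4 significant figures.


f_alpha = (C_beta - C0) / (C_beta - C_alpha)
f_alpha = (45.7 - 42.0) / (45.7 - 30.8)
f_alpha = 0.2483


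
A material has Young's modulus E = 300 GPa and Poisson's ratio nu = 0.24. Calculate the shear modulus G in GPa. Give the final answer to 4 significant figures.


G = E / (2*(1+nu))
G = 300 / (2*(1+0.24))
G = 121 GPa


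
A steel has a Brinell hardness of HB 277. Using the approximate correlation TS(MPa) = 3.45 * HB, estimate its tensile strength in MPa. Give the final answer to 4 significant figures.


TS (MPa) = 3.45 * HB
TS = 3.45 * 277
TS = 955.7 MPa


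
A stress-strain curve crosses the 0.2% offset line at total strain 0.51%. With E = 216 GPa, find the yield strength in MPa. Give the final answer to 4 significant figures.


Offset strain = 0.002
Elastic strain at yield = total_strain - offset = 5.1e-03 - 0.002 = 3.1e-03
sigma_y = E * elastic_strain = 216000 * 3.1e-03
sigma_y = 669.6 MPa


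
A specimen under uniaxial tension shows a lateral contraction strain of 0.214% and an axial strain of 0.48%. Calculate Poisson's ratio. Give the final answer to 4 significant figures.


nu = -epsilon_lat / epsilon_axial
Lateral strain is contraction (negative), so using magnitudes:
nu = 0.214 / 0.48
nu = 0.4458


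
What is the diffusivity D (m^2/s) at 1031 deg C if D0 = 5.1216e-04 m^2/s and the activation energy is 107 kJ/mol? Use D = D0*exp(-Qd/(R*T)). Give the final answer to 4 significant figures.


D = D0 * exp(-Qd / (R*T))
T = 1304.15 K
D = 5.1216e-04 * exp(-107e3 / (8.314 * 1304.15))
D = 2.652e-08 m^2/s


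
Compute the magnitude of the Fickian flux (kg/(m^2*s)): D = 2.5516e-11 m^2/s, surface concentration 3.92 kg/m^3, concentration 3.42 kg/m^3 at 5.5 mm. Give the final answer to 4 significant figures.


J = -D * (dC/dx) = D * (C1 - C2) / dx
J = 2.5516e-11 * (3.92 - 3.42) / 5.5e-03
J = 2.32e-09 kg/(m^2*s)


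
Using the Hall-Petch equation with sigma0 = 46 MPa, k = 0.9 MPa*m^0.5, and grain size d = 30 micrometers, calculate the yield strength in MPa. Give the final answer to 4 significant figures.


sigma_y = sigma0 + k / sqrt(d)
d = 30 um = 3e-05 m
sigma_y = 46 + 0.9 / sqrt(3e-05)
sigma_y = 210.3 MPa


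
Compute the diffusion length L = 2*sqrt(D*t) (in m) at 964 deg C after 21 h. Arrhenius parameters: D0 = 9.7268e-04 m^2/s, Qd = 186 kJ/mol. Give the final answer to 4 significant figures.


Step 1: D = D0 * exp(-Qd/(R*T))
T = 1237.15 K
D = 9.7268e-04 * exp(-186e3 / (8.314 * 1237.15)) = 1.36283e-11 m^2/s
Step 2: L = 2*sqrt(D*t)
t = 21 h = 75600 s
L = 2*sqrt(1.36283e-11 * 75600) = 2.03e-03 m


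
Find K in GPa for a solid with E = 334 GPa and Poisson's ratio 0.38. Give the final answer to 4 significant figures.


K = E / (3*(1-2*nu))
K = 334 / (3*(1-2*0.38))
K = 463.9 GPa


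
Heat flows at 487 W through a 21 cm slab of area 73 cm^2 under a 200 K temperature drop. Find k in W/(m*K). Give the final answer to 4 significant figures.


k = Q*L / (A*dT)
L = 0.21 m, A = 7.3e-03 m^2
k = 487 * 0.21 / (7.3e-03 * 200)
k = 70.05 W/(m*K)


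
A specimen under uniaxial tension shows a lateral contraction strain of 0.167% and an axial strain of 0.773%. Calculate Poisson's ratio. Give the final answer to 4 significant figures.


nu = -epsilon_lat / epsilon_axial
Lateral strain is contraction (negative), so using magnitudes:
nu = 0.167 / 0.773
nu = 0.216


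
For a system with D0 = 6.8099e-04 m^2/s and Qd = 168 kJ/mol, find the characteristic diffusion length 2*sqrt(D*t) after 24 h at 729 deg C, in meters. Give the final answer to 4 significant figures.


Step 1: D = D0 * exp(-Qd/(R*T))
T = 1002.15 K
D = 6.8099e-04 * exp(-168e3 / (8.314 * 1002.15)) = 1.19188e-12 m^2/s
Step 2: L = 2*sqrt(D*t)
t = 24 h = 86400 s
L = 2*sqrt(1.19188e-12 * 86400) = 6.418e-04 m


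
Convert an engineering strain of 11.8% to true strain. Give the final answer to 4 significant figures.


epsilon_true = ln(1 + epsilon_eng)
epsilon_true = ln(1 + 0.118)
epsilon_true = 0.1115


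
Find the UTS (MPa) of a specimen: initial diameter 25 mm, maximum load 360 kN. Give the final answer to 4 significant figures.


A0 = pi*(d/2)^2 = pi*(25/2)^2 = 490.874 mm^2
UTS = F_max / A0 = 360*1000 / 490.874
UTS = 733.4 MPa


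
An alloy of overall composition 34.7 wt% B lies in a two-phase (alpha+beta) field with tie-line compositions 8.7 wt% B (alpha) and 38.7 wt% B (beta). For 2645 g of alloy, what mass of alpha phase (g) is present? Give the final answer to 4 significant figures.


f_alpha = (C_beta - C0) / (C_beta - C_alpha)
f_alpha = (38.7 - 34.7) / (38.7 - 8.7) = 0.133333
m_alpha = f_alpha * m_total = 0.133333 * 2645 = 352.7 g


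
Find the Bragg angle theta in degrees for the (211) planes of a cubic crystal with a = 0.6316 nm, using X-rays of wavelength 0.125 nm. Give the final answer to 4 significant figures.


d = a / sqrt(h^2+k^2+l^2)
d = 0.6316 / sqrt(6) = 0.25785 nm
lambda = 2*d*sin(theta)  =>  sin(theta) = lambda / (2*d)
sin(theta) = 0.125 / (2 * 0.25785) = 0.242389
theta = 14.03 deg


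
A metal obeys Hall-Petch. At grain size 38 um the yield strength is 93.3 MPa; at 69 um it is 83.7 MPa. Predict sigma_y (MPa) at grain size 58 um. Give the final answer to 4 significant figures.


sigma_y = sigma0 + k / sqrt(d)
1/sqrt(d1) = 1/sqrt(3.8e-05) = 162.221;  1/sqrt(d2) = 120.386
k = (sigma1 - sigma2) / (1/sqrt(d1) - 1/sqrt(d2)) = (93.3 - 83.7) / (162.221 - 120.386) = 0.22947 MPa*m^0.5
sigma0 = sigma1 - k/sqrt(d1) = 93.3 - 0.22947*162.221 = 56.0751 MPa
sigma_y(d3) = 56.0751 + 0.22947 / sqrt(5.8e-05) = 86.21 MPa


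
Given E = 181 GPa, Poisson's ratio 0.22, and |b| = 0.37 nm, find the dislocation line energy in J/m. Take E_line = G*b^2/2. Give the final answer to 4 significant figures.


Step 1: G = E / (2*(1+nu))
G = 181 / (2*(1+0.22)) = 74.1803 GPa = 7.41803e+10 Pa
Step 2: E_line = G*b^2/2
b = 0.37 nm = 3.7e-10 m
E_line = 0.5 * 7.41803e+10 * (3.7e-10)^2 = 5.078e-09 J/m


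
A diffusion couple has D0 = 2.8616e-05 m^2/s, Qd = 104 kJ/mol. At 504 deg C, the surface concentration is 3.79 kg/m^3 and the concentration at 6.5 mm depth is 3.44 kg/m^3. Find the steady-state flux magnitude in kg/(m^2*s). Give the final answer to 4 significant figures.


Step 1: D = D0 * exp(-Qd/(R*T))
T = 504 + 273.15 = 777.15 K
D = 2.8616e-05 * exp(-104e3 / (8.314 * 777.15)) = 2.92548e-12 m^2/s
Step 2: J = D * (C1 - C2) / dx
J = 2.92548e-12 * (3.79 - 3.44) / 6.5e-03
J = 1.575e-10 kg/(m^2*s)


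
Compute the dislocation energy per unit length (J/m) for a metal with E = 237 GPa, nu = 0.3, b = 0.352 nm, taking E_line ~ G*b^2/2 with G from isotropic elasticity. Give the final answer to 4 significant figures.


Step 1: G = E / (2*(1+nu))
G = 237 / (2*(1+0.3)) = 91.1538 GPa = 9.11538e+10 Pa
Step 2: E_line = G*b^2/2
b = 0.352 nm = 3.52e-10 m
E_line = 0.5 * 9.11538e+10 * (3.52e-10)^2 = 5.647e-09 J/m


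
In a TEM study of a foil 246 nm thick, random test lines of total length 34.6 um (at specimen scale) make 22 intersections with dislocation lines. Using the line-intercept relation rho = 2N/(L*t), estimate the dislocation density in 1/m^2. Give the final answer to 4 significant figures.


rho = 2N / (L * t)
L = 34.6 um = 3.46e-05 m, t = 246 nm = 2.46e-07 m
rho = 2 * 22 / (3.46e-05 * 2.46e-07)
rho = 5.169e+12 1/m^2


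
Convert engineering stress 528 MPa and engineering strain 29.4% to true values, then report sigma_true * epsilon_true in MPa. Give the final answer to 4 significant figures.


sigma_true = sigma_eng * (1 + epsilon_eng)
sigma_true = 528 * (1 + 0.294) = 683.232 MPa
epsilon_true = ln(1 + epsilon_eng)
epsilon_true = ln(1 + 0.294) = 0.257738
sigma_true * epsilon_true = 683.232 * 0.257738 = 176.1 MPa


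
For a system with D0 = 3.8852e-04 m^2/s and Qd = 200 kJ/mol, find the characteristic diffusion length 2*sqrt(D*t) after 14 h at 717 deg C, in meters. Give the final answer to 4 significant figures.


Step 1: D = D0 * exp(-Qd/(R*T))
T = 990.15 K
D = 3.8852e-04 * exp(-200e3 / (8.314 * 990.15)) = 1.09189e-14 m^2/s
Step 2: L = 2*sqrt(D*t)
t = 14 h = 50400 s
L = 2*sqrt(1.09189e-14 * 50400) = 4.692e-05 m


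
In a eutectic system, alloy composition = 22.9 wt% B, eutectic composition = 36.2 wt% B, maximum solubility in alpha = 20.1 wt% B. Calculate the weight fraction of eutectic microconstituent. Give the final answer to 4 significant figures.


f_primary = (C_e - C0) / (C_e - C_alpha_max)
f_primary = (36.2 - 22.9) / (36.2 - 20.1)
f_primary = 0.826087
f_eutectic = 1 - 0.826087 = 0.1739


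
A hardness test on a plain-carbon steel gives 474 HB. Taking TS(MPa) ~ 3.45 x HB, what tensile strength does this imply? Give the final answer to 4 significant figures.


TS (MPa) = 3.45 * HB
TS = 3.45 * 474
TS = 1635 MPa


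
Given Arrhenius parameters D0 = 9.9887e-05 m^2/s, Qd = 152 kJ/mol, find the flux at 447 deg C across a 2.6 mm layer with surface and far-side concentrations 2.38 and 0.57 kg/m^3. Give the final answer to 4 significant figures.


Step 1: D = D0 * exp(-Qd/(R*T))
T = 447 + 273.15 = 720.15 K
D = 9.9887e-05 * exp(-152e3 / (8.314 * 720.15)) = 9.42095e-16 m^2/s
Step 2: J = D * (C1 - C2) / dx
J = 9.42095e-16 * (2.38 - 0.57) / 2.6e-03
J = 6.558e-13 kg/(m^2*s)


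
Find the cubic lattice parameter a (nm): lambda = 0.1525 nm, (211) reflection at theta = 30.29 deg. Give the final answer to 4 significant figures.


d = lambda / (2*sin(theta))
d = 0.1525 / (2*sin(30.29 deg))
d = 0.151177 nm
a = d * sqrt(h^2+k^2+l^2) = 0.151177 * sqrt(6)
a = 0.3703 nm


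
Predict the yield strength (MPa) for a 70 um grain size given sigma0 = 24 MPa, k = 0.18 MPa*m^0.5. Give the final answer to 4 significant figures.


sigma_y = sigma0 + k / sqrt(d)
d = 70 um = 7e-05 m
sigma_y = 24 + 0.18 / sqrt(7e-05)
sigma_y = 45.51 MPa


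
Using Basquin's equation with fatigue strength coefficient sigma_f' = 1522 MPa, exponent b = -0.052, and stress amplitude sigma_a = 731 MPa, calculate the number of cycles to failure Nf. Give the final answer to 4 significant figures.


sigma_a = sigma_f' * (2*Nf)^b
2*Nf = (sigma_a / sigma_f')^(1/b)
2*Nf = (731 / 1522)^(1/-0.052)
2*Nf = 1.33336e+06
Nf = 666700 cycles


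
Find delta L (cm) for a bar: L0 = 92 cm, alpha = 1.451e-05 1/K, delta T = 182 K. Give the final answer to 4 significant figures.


dL = L0 * alpha * dT
dL = 92 * 1.451e-05 * 182
dL = 0.243 cm


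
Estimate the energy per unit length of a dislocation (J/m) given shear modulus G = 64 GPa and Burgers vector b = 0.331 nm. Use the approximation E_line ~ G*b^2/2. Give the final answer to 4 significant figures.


E = G*b^2/2
b = 0.331 nm = 3.31e-10 m
G = 64 GPa = 6.4e+10 Pa
E = 0.5 * 6.4e+10 * (3.31e-10)^2
E = 3.506e-09 J/m


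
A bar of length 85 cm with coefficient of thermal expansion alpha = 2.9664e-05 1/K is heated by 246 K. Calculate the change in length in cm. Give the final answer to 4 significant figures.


dL = L0 * alpha * dT
dL = 85 * 2.9664e-05 * 246
dL = 0.6203 cm


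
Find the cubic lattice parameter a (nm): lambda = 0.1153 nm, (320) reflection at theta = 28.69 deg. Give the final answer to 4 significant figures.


d = lambda / (2*sin(theta))
d = 0.1153 / (2*sin(28.69 deg))
d = 0.120087 nm
a = d * sqrt(h^2+k^2+l^2) = 0.120087 * sqrt(13)
a = 0.433 nm


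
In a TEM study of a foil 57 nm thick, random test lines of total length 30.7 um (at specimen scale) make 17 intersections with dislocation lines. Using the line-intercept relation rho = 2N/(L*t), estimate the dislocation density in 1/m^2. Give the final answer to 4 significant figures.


rho = 2N / (L * t)
L = 30.7 um = 3.07e-05 m, t = 57 nm = 5.7e-08 m
rho = 2 * 17 / (3.07e-05 * 5.7e-08)
rho = 1.943e+13 1/m^2


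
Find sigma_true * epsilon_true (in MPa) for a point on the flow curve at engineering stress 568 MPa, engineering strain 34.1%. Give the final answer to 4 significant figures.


sigma_true = sigma_eng * (1 + epsilon_eng)
sigma_true = 568 * (1 + 0.341) = 761.688 MPa
epsilon_true = ln(1 + epsilon_eng)
epsilon_true = ln(1 + 0.341) = 0.293416
sigma_true * epsilon_true = 761.688 * 0.293416 = 223.5 MPa


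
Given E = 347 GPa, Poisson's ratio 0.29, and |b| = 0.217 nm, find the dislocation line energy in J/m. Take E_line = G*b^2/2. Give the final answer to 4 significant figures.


Step 1: G = E / (2*(1+nu))
G = 347 / (2*(1+0.29)) = 134.496 GPa = 1.34496e+11 Pa
Step 2: E_line = G*b^2/2
b = 0.217 nm = 2.17e-10 m
E_line = 0.5 * 1.34496e+11 * (2.17e-10)^2 = 3.167e-09 J/m


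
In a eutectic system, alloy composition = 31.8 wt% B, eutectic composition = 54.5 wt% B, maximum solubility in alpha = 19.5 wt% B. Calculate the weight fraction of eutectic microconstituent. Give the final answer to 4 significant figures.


f_primary = (C_e - C0) / (C_e - C_alpha_max)
f_primary = (54.5 - 31.8) / (54.5 - 19.5)
f_primary = 0.648571
f_eutectic = 1 - 0.648571 = 0.3514


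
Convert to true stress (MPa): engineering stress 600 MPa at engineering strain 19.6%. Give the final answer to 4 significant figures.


sigma_true = sigma_eng * (1 + epsilon_eng)
sigma_true = 600 * (1 + 0.196)
sigma_true = 717.6 MPa


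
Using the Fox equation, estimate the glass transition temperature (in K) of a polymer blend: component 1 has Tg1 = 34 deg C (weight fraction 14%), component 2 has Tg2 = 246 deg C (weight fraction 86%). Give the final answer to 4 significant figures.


1/Tg = w1/Tg1 + w2/Tg2 (in Kelvin)
Tg1 = 307.15 K, Tg2 = 519.15 K
1/Tg = 0.14/307.15 + 0.86/519.15
Tg = 473.4 K


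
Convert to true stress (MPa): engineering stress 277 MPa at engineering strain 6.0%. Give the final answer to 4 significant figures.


sigma_true = sigma_eng * (1 + epsilon_eng)
sigma_true = 277 * (1 + 0.06)
sigma_true = 293.6 MPa


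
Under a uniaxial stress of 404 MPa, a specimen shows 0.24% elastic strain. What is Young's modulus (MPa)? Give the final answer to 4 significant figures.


E = sigma / epsilon
epsilon = 0.24% = 2.4e-03
E = 404 / 2.4e-03
E = 168300 MPa


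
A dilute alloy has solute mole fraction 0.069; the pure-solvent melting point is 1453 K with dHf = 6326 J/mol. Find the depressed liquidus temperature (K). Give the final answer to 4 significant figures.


dT = R*Tm^2*x / dHf
dT = 8.314 * 1453^2 * 0.069 / 6326
dT = 191.453 K
T_new = 1453 - 191.453 = 1262 K


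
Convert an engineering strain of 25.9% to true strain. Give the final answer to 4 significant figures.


epsilon_true = ln(1 + epsilon_eng)
epsilon_true = ln(1 + 0.259)
epsilon_true = 0.2303


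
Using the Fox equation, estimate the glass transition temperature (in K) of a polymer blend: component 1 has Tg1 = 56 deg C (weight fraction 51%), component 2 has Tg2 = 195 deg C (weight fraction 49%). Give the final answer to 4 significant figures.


1/Tg = w1/Tg1 + w2/Tg2 (in Kelvin)
Tg1 = 329.15 K, Tg2 = 468.15 K
1/Tg = 0.51/329.15 + 0.49/468.15
Tg = 385.2 K


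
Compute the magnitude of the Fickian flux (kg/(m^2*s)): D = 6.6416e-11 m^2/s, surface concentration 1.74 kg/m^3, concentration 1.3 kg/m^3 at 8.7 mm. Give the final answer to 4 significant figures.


J = -D * (dC/dx) = D * (C1 - C2) / dx
J = 6.6416e-11 * (1.74 - 1.3) / 8.7e-03
J = 3.359e-09 kg/(m^2*s)


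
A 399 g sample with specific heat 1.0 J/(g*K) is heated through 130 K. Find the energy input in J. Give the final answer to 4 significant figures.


Q = m * cp * dT
Q = 399 * 1.0 * 130
Q = 51870 J


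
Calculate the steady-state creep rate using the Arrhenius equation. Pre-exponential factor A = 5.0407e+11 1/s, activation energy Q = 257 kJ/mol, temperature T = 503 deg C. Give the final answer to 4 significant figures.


rate = A * exp(-Q / (R*T))
T = 503 + 273.15 = 776.15 K
rate = 5.0407e+11 * exp(-257e3 / (8.314 * 776.15))
rate = 2.546e-06 1/s


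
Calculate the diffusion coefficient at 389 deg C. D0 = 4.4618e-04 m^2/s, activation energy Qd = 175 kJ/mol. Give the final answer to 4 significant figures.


D = D0 * exp(-Qd / (R*T))
T = 662.15 K
D = 4.4618e-04 * exp(-175e3 / (8.314 * 662.15))
D = 6.981e-18 m^2/s


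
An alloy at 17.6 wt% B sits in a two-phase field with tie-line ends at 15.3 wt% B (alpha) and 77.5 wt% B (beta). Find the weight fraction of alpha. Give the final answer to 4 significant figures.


f_alpha = (C_beta - C0) / (C_beta - C_alpha)
f_alpha = (77.5 - 17.6) / (77.5 - 15.3)
f_alpha = 0.963


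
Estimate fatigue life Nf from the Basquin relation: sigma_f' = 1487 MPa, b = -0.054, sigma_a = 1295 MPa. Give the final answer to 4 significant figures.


sigma_a = sigma_f' * (2*Nf)^b
2*Nf = (sigma_a / sigma_f')^(1/b)
2*Nf = (1295 / 1487)^(1/-0.054)
2*Nf = 12.9382
Nf = 6.469 cycles


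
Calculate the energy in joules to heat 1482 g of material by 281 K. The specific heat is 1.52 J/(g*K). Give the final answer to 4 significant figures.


Q = m * cp * dT
Q = 1482 * 1.52 * 281
Q = 633000 J


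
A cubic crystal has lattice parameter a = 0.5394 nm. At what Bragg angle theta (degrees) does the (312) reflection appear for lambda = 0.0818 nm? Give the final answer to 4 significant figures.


d = a / sqrt(h^2+k^2+l^2)
d = 0.5394 / sqrt(14) = 0.144161 nm
lambda = 2*d*sin(theta)  =>  sin(theta) = lambda / (2*d)
sin(theta) = 0.0818 / (2 * 0.144161) = 0.283711
theta = 16.48 deg


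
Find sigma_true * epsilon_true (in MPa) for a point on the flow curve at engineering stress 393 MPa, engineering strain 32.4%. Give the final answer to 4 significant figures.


sigma_true = sigma_eng * (1 + epsilon_eng)
sigma_true = 393 * (1 + 0.324) = 520.332 MPa
epsilon_true = ln(1 + epsilon_eng)
epsilon_true = ln(1 + 0.324) = 0.280657
sigma_true * epsilon_true = 520.332 * 0.280657 = 146 MPa


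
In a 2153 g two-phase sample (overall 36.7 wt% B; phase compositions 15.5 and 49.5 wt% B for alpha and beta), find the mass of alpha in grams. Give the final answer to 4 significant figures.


f_alpha = (C_beta - C0) / (C_beta - C_alpha)
f_alpha = (49.5 - 36.7) / (49.5 - 15.5) = 0.376471
m_alpha = f_alpha * m_total = 0.376471 * 2153 = 810.5 g


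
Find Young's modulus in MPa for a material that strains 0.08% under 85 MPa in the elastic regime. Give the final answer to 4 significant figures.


E = sigma / epsilon
epsilon = 0.08% = 8e-04
E = 85 / 8e-04
E = 106300 MPa


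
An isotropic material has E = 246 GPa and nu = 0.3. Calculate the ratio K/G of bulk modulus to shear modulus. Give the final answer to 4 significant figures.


G = E / (2*(1+nu))
G = 246 / (2*(1+0.3)) = 94.6154 GPa
K = E / (3*(1-2*nu))
K = 246 / (3*(1-2*0.3)) = 205 GPa
K/G = 205 / 94.6154 = 2.167


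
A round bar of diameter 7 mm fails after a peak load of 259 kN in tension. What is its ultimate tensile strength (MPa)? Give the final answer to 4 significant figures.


A0 = pi*(d/2)^2 = pi*(7/2)^2 = 38.4845 mm^2
UTS = F_max / A0 = 259*1000 / 38.4845
UTS = 6730 MPa


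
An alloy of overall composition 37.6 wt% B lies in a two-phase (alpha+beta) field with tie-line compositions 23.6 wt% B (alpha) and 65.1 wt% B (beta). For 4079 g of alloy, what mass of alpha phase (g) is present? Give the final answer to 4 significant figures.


f_alpha = (C_beta - C0) / (C_beta - C_alpha)
f_alpha = (65.1 - 37.6) / (65.1 - 23.6) = 0.662651
m_alpha = f_alpha * m_total = 0.662651 * 4079 = 2703 g


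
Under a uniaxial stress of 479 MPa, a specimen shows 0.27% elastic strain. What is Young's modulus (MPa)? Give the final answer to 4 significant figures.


E = sigma / epsilon
epsilon = 0.27% = 2.7e-03
E = 479 / 2.7e-03
E = 177400 MPa


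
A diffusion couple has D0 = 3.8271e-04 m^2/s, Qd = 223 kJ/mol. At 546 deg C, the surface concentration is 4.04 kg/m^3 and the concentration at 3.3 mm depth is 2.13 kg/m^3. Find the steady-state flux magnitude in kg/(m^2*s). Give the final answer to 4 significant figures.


Step 1: D = D0 * exp(-Qd/(R*T))
T = 546 + 273.15 = 819.15 K
D = 3.8271e-04 * exp(-223e3 / (8.314 * 819.15)) = 2.30325e-18 m^2/s
Step 2: J = D * (C1 - C2) / dx
J = 2.30325e-18 * (4.04 - 2.13) / 3.3e-03
J = 1.333e-15 kg/(m^2*s)


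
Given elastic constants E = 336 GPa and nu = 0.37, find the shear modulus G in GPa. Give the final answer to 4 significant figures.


G = E / (2*(1+nu))
G = 336 / (2*(1+0.37))
G = 122.6 GPa


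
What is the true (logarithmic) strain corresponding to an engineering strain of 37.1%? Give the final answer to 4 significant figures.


epsilon_true = ln(1 + epsilon_eng)
epsilon_true = ln(1 + 0.371)
epsilon_true = 0.3155


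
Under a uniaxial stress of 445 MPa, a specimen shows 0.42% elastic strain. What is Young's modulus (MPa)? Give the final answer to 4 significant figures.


E = sigma / epsilon
epsilon = 0.42% = 4.2e-03
E = 445 / 4.2e-03
E = 106000 MPa


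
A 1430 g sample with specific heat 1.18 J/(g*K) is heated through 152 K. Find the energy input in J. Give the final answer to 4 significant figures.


Q = m * cp * dT
Q = 1430 * 1.18 * 152
Q = 256500 J


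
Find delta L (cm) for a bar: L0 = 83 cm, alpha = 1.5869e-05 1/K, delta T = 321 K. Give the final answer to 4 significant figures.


dL = L0 * alpha * dT
dL = 83 * 1.5869e-05 * 321
dL = 0.4228 cm


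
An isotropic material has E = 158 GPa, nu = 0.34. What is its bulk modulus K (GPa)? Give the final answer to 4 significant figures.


K = E / (3*(1-2*nu))
K = 158 / (3*(1-2*0.34))
K = 164.6 GPa


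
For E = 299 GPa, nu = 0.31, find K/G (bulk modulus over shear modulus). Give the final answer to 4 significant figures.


G = E / (2*(1+nu))
G = 299 / (2*(1+0.31)) = 114.122 GPa
K = E / (3*(1-2*nu))
K = 299 / (3*(1-2*0.31)) = 262.281 GPa
K/G = 262.281 / 114.122 = 2.298


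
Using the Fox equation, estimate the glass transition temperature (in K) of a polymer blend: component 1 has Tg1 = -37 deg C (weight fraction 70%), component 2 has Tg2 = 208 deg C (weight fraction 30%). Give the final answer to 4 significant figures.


1/Tg = w1/Tg1 + w2/Tg2 (in Kelvin)
Tg1 = 236.15 K, Tg2 = 481.15 K
1/Tg = 0.7/236.15 + 0.3/481.15
Tg = 278.7 K


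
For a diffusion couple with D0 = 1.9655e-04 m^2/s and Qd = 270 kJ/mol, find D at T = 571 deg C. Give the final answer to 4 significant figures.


D = D0 * exp(-Qd / (R*T))
T = 844.15 K
D = 1.9655e-04 * exp(-270e3 / (8.314 * 844.15))
D = 3.852e-21 m^2/s


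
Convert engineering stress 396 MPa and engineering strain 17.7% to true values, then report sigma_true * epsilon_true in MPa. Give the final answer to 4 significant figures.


sigma_true = sigma_eng * (1 + epsilon_eng)
sigma_true = 396 * (1 + 0.177) = 466.092 MPa
epsilon_true = ln(1 + epsilon_eng)
epsilon_true = ln(1 + 0.177) = 0.162969
sigma_true * epsilon_true = 466.092 * 0.162969 = 75.96 MPa


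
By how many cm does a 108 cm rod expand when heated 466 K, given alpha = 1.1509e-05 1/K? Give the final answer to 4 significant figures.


dL = L0 * alpha * dT
dL = 108 * 1.1509e-05 * 466
dL = 0.5792 cm


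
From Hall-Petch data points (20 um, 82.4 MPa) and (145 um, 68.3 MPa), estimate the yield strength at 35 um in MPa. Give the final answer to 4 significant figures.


sigma_y = sigma0 + k / sqrt(d)
1/sqrt(d1) = 1/sqrt(2e-05) = 223.607;  1/sqrt(d2) = 83.0455
k = (sigma1 - sigma2) / (1/sqrt(d1) - 1/sqrt(d2)) = (82.4 - 68.3) / (223.607 - 83.0455) = 0.100312 MPa*m^0.5
sigma0 = sigma1 - k/sqrt(d1) = 82.4 - 0.100312*223.607 = 59.9695 MPa
sigma_y(d3) = 59.9695 + 0.100312 / sqrt(3.5e-05) = 76.93 MPa


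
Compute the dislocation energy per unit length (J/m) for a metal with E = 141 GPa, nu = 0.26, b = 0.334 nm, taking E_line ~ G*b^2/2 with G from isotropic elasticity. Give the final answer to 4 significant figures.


Step 1: G = E / (2*(1+nu))
G = 141 / (2*(1+0.26)) = 55.9524 GPa = 5.59524e+10 Pa
Step 2: E_line = G*b^2/2
b = 0.334 nm = 3.34e-10 m
E_line = 0.5 * 5.59524e+10 * (3.34e-10)^2 = 3.121e-09 J/m


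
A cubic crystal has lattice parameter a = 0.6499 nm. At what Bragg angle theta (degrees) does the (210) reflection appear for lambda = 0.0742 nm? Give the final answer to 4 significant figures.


d = a / sqrt(h^2+k^2+l^2)
d = 0.6499 / sqrt(5) = 0.290644 nm
lambda = 2*d*sin(theta)  =>  sin(theta) = lambda / (2*d)
sin(theta) = 0.0742 / (2 * 0.290644) = 0.127648
theta = 7.334 deg


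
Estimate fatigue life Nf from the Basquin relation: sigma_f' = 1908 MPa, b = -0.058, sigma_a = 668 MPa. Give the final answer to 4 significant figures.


sigma_a = sigma_f' * (2*Nf)^b
2*Nf = (sigma_a / sigma_f')^(1/b)
2*Nf = (668 / 1908)^(1/-0.058)
2*Nf = 7.22194e+07
Nf = 3.611e+07 cycles


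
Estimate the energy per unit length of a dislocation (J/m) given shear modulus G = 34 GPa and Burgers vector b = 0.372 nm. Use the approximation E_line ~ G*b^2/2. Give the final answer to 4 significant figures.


E = G*b^2/2
b = 0.372 nm = 3.72e-10 m
G = 34 GPa = 3.4e+10 Pa
E = 0.5 * 3.4e+10 * (3.72e-10)^2
E = 2.353e-09 J/m


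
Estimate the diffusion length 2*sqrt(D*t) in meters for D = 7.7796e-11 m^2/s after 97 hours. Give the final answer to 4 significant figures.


t = 97 hr = 349200 s
Diffusion length = 2*sqrt(D*t)
= 2*sqrt(7.7796e-11 * 349200)
= 0.01042 m


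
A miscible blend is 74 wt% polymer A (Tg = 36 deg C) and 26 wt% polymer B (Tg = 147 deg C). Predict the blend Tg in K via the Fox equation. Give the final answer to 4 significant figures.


1/Tg = w1/Tg1 + w2/Tg2 (in Kelvin)
Tg1 = 309.15 K, Tg2 = 420.15 K
1/Tg = 0.74/309.15 + 0.26/420.15
Tg = 332 K


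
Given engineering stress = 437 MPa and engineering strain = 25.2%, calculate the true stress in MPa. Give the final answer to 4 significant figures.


sigma_true = sigma_eng * (1 + epsilon_eng)
sigma_true = 437 * (1 + 0.252)
sigma_true = 547.1 MPa


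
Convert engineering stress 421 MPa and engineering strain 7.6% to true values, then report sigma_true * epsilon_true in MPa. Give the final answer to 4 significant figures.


sigma_true = sigma_eng * (1 + epsilon_eng)
sigma_true = 421 * (1 + 0.076) = 452.996 MPa
epsilon_true = ln(1 + epsilon_eng)
epsilon_true = ln(1 + 0.076) = 0.0732505
sigma_true * epsilon_true = 452.996 * 0.0732505 = 33.18 MPa


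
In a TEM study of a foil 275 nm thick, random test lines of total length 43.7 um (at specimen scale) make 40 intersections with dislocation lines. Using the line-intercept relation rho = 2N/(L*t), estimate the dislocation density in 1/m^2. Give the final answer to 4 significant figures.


rho = 2N / (L * t)
L = 43.7 um = 4.37e-05 m, t = 275 nm = 2.75e-07 m
rho = 2 * 40 / (4.37e-05 * 2.75e-07)
rho = 6.657e+12 1/m^2


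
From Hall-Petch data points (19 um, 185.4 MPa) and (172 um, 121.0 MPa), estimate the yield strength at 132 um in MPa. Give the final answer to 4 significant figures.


sigma_y = sigma0 + k / sqrt(d)
1/sqrt(d1) = 1/sqrt(1.9e-05) = 229.416;  1/sqrt(d2) = 76.2493
k = (sigma1 - sigma2) / (1/sqrt(d1) - 1/sqrt(d2)) = (185.4 - 121.0) / (229.416 - 76.2493) = 0.420458 MPa*m^0.5
sigma0 = sigma1 - k/sqrt(d1) = 185.4 - 0.420458*229.416 = 88.9404 MPa
sigma_y(d3) = 88.9404 + 0.420458 / sqrt(1.32e-04) = 125.5 MPa


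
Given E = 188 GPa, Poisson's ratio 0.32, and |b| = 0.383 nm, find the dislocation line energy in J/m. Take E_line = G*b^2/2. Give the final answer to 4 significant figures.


Step 1: G = E / (2*(1+nu))
G = 188 / (2*(1+0.32)) = 71.2121 GPa = 7.12121e+10 Pa
Step 2: E_line = G*b^2/2
b = 0.383 nm = 3.83e-10 m
E_line = 0.5 * 7.12121e+10 * (3.83e-10)^2 = 5.223e-09 J/m


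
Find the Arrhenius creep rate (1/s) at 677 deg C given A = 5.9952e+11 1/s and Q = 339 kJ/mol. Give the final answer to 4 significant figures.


rate = A * exp(-Q / (R*T))
T = 677 + 273.15 = 950.15 K
rate = 5.9952e+11 * exp(-339e3 / (8.314 * 950.15))
rate = 1.382e-07 1/s


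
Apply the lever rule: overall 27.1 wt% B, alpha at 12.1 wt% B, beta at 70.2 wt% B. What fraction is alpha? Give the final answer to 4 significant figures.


f_alpha = (C_beta - C0) / (C_beta - C_alpha)
f_alpha = (70.2 - 27.1) / (70.2 - 12.1)
f_alpha = 0.7418


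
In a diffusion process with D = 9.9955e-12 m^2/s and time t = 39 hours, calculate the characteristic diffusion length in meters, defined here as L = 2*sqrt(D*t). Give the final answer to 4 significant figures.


t = 39 hr = 140400 s
Diffusion length = 2*sqrt(D*t)
= 2*sqrt(9.9955e-12 * 140400)
= 2.369e-03 m


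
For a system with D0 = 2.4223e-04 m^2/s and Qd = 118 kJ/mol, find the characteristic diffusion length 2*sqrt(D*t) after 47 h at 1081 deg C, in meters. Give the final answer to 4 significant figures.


Step 1: D = D0 * exp(-Qd/(R*T))
T = 1354.15 K
D = 2.4223e-04 * exp(-118e3 / (8.314 * 1354.15)) = 6.79769e-09 m^2/s
Step 2: L = 2*sqrt(D*t)
t = 47 h = 169200 s
L = 2*sqrt(6.79769e-09 * 169200) = 0.06783 m


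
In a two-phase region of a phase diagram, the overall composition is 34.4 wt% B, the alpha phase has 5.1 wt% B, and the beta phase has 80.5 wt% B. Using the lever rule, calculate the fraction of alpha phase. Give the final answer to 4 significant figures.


f_alpha = (C_beta - C0) / (C_beta - C_alpha)
f_alpha = (80.5 - 34.4) / (80.5 - 5.1)
f_alpha = 0.6114


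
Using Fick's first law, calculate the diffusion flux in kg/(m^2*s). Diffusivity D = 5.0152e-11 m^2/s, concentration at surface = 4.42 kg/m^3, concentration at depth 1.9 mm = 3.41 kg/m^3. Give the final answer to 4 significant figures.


J = -D * (dC/dx) = D * (C1 - C2) / dx
J = 5.0152e-11 * (4.42 - 3.41) / 1.9e-03
J = 2.666e-08 kg/(m^2*s)


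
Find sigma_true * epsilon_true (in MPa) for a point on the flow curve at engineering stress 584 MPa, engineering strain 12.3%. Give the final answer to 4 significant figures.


sigma_true = sigma_eng * (1 + epsilon_eng)
sigma_true = 584 * (1 + 0.123) = 655.832 MPa
epsilon_true = ln(1 + epsilon_eng)
epsilon_true = ln(1 + 0.123) = 0.116004
sigma_true * epsilon_true = 655.832 * 0.116004 = 76.08 MPa


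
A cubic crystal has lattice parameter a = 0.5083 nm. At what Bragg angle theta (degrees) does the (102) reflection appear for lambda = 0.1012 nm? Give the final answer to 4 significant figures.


d = a / sqrt(h^2+k^2+l^2)
d = 0.5083 / sqrt(5) = 0.227319 nm
lambda = 2*d*sin(theta)  =>  sin(theta) = lambda / (2*d)
sin(theta) = 0.1012 / (2 * 0.227319) = 0.222595
theta = 12.86 deg


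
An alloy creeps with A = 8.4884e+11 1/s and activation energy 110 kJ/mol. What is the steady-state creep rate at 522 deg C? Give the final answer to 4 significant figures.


rate = A * exp(-Q / (R*T))
T = 522 + 273.15 = 795.15 K
rate = 8.4884e+11 * exp(-110e3 / (8.314 * 795.15))
rate = 50410 1/s


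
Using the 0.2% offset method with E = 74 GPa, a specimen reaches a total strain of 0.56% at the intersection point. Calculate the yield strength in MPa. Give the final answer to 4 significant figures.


Offset strain = 0.002
Elastic strain at yield = total_strain - offset = 5.6e-03 - 0.002 = 3.6e-03
sigma_y = E * elastic_strain = 74000 * 3.6e-03
sigma_y = 266.4 MPa


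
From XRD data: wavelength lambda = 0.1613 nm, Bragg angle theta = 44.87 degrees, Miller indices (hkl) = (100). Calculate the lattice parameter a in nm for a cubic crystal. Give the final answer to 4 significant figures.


d = lambda / (2*sin(theta))
d = 0.1613 / (2*sin(44.87 deg))
d = 0.114316 nm
a = d * sqrt(h^2+k^2+l^2) = 0.114316 * sqrt(1)
a = 0.1143 nm


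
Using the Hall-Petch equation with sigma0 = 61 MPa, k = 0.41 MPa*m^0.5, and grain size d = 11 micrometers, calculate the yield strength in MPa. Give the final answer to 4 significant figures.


sigma_y = sigma0 + k / sqrt(d)
d = 11 um = 1.1e-05 m
sigma_y = 61 + 0.41 / sqrt(1.1e-05)
sigma_y = 184.6 MPa


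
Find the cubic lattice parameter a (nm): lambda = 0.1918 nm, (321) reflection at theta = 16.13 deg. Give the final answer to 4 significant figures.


d = lambda / (2*sin(theta))
d = 0.1918 / (2*sin(16.13 deg))
d = 0.34519 nm
a = d * sqrt(h^2+k^2+l^2) = 0.34519 * sqrt(14)
a = 1.292 nm


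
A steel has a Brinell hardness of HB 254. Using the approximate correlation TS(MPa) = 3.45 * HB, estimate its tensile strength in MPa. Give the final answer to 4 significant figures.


TS (MPa) = 3.45 * HB
TS = 3.45 * 254
TS = 876.3 MPa
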